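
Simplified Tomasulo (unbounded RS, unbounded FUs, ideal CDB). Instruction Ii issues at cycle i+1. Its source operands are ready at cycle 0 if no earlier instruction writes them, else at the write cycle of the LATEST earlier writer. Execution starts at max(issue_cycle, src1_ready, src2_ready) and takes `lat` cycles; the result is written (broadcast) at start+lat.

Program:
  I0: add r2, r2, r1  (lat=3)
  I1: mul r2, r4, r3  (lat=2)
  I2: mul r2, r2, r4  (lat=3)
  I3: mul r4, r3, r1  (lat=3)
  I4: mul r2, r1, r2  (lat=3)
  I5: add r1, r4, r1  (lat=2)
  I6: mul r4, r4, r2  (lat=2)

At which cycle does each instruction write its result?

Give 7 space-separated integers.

Answer: 4 4 7 7 10 9 12

Derivation:
I0 add r2: issue@1 deps=(None,None) exec_start@1 write@4
I1 mul r2: issue@2 deps=(None,None) exec_start@2 write@4
I2 mul r2: issue@3 deps=(1,None) exec_start@4 write@7
I3 mul r4: issue@4 deps=(None,None) exec_start@4 write@7
I4 mul r2: issue@5 deps=(None,2) exec_start@7 write@10
I5 add r1: issue@6 deps=(3,None) exec_start@7 write@9
I6 mul r4: issue@7 deps=(3,4) exec_start@10 write@12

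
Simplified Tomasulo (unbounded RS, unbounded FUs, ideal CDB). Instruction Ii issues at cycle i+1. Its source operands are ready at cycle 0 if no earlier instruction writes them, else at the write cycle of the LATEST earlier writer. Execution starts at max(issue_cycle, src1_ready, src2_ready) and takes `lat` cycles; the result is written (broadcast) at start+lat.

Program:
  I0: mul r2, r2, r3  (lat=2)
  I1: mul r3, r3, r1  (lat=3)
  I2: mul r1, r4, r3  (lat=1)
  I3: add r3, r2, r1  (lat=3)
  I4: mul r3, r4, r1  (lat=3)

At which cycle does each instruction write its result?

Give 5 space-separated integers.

I0 mul r2: issue@1 deps=(None,None) exec_start@1 write@3
I1 mul r3: issue@2 deps=(None,None) exec_start@2 write@5
I2 mul r1: issue@3 deps=(None,1) exec_start@5 write@6
I3 add r3: issue@4 deps=(0,2) exec_start@6 write@9
I4 mul r3: issue@5 deps=(None,2) exec_start@6 write@9

Answer: 3 5 6 9 9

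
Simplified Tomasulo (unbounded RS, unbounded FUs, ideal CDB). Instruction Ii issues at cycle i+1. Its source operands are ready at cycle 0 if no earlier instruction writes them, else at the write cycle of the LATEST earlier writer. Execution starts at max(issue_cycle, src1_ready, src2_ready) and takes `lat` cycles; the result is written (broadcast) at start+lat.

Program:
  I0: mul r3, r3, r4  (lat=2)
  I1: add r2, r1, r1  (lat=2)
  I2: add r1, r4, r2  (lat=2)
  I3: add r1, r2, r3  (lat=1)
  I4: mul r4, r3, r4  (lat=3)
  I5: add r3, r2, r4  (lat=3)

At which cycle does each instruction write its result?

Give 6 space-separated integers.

Answer: 3 4 6 5 8 11

Derivation:
I0 mul r3: issue@1 deps=(None,None) exec_start@1 write@3
I1 add r2: issue@2 deps=(None,None) exec_start@2 write@4
I2 add r1: issue@3 deps=(None,1) exec_start@4 write@6
I3 add r1: issue@4 deps=(1,0) exec_start@4 write@5
I4 mul r4: issue@5 deps=(0,None) exec_start@5 write@8
I5 add r3: issue@6 deps=(1,4) exec_start@8 write@11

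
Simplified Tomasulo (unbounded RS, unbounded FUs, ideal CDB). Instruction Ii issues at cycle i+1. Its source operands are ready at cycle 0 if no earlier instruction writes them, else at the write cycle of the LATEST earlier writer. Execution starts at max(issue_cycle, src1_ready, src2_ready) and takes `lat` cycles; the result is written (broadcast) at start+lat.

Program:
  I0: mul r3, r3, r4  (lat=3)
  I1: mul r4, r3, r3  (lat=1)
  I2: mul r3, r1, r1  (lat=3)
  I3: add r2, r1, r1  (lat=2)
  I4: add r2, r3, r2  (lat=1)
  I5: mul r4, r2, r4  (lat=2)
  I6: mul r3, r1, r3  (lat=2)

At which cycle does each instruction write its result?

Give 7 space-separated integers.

I0 mul r3: issue@1 deps=(None,None) exec_start@1 write@4
I1 mul r4: issue@2 deps=(0,0) exec_start@4 write@5
I2 mul r3: issue@3 deps=(None,None) exec_start@3 write@6
I3 add r2: issue@4 deps=(None,None) exec_start@4 write@6
I4 add r2: issue@5 deps=(2,3) exec_start@6 write@7
I5 mul r4: issue@6 deps=(4,1) exec_start@7 write@9
I6 mul r3: issue@7 deps=(None,2) exec_start@7 write@9

Answer: 4 5 6 6 7 9 9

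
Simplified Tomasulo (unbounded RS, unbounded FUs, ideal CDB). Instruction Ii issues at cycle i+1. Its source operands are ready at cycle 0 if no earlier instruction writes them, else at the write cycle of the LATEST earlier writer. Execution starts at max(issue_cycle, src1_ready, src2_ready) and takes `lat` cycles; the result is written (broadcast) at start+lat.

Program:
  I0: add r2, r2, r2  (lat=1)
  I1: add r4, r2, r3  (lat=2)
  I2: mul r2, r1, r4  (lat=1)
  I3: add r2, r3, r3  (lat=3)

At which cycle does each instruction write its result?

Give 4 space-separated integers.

I0 add r2: issue@1 deps=(None,None) exec_start@1 write@2
I1 add r4: issue@2 deps=(0,None) exec_start@2 write@4
I2 mul r2: issue@3 deps=(None,1) exec_start@4 write@5
I3 add r2: issue@4 deps=(None,None) exec_start@4 write@7

Answer: 2 4 5 7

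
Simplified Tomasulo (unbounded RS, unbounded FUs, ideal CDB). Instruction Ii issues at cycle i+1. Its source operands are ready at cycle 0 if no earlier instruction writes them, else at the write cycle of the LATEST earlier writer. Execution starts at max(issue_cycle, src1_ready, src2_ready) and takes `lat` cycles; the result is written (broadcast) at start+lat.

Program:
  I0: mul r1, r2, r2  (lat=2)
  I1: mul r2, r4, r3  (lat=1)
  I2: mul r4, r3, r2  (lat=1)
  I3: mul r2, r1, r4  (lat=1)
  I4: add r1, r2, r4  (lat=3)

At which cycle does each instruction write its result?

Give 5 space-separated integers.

Answer: 3 3 4 5 8

Derivation:
I0 mul r1: issue@1 deps=(None,None) exec_start@1 write@3
I1 mul r2: issue@2 deps=(None,None) exec_start@2 write@3
I2 mul r4: issue@3 deps=(None,1) exec_start@3 write@4
I3 mul r2: issue@4 deps=(0,2) exec_start@4 write@5
I4 add r1: issue@5 deps=(3,2) exec_start@5 write@8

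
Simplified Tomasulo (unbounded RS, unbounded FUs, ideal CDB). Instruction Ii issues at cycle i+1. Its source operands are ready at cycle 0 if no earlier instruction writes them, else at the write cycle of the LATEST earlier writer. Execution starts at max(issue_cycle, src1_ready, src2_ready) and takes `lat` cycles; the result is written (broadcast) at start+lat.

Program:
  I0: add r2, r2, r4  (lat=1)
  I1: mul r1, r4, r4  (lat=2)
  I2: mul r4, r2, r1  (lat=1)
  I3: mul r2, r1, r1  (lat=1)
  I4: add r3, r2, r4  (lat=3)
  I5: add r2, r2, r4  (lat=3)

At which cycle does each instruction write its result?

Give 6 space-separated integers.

Answer: 2 4 5 5 8 9

Derivation:
I0 add r2: issue@1 deps=(None,None) exec_start@1 write@2
I1 mul r1: issue@2 deps=(None,None) exec_start@2 write@4
I2 mul r4: issue@3 deps=(0,1) exec_start@4 write@5
I3 mul r2: issue@4 deps=(1,1) exec_start@4 write@5
I4 add r3: issue@5 deps=(3,2) exec_start@5 write@8
I5 add r2: issue@6 deps=(3,2) exec_start@6 write@9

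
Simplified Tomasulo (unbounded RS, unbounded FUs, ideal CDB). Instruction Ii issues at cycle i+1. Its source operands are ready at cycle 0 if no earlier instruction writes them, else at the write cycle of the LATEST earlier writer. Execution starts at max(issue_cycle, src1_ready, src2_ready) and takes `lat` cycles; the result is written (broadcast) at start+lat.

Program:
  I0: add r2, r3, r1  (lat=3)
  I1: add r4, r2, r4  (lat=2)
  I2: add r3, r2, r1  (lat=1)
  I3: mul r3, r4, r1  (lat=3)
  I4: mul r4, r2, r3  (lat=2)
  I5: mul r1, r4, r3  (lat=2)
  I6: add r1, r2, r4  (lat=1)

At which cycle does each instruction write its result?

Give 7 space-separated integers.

I0 add r2: issue@1 deps=(None,None) exec_start@1 write@4
I1 add r4: issue@2 deps=(0,None) exec_start@4 write@6
I2 add r3: issue@3 deps=(0,None) exec_start@4 write@5
I3 mul r3: issue@4 deps=(1,None) exec_start@6 write@9
I4 mul r4: issue@5 deps=(0,3) exec_start@9 write@11
I5 mul r1: issue@6 deps=(4,3) exec_start@11 write@13
I6 add r1: issue@7 deps=(0,4) exec_start@11 write@12

Answer: 4 6 5 9 11 13 12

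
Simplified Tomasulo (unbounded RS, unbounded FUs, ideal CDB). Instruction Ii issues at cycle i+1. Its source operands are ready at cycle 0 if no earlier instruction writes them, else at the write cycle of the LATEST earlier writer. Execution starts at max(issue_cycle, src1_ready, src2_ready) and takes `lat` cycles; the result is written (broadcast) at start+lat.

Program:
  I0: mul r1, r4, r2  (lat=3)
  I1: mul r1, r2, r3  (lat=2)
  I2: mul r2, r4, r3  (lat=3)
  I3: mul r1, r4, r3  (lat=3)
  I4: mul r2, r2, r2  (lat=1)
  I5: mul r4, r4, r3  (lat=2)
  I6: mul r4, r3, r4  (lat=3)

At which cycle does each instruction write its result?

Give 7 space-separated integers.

Answer: 4 4 6 7 7 8 11

Derivation:
I0 mul r1: issue@1 deps=(None,None) exec_start@1 write@4
I1 mul r1: issue@2 deps=(None,None) exec_start@2 write@4
I2 mul r2: issue@3 deps=(None,None) exec_start@3 write@6
I3 mul r1: issue@4 deps=(None,None) exec_start@4 write@7
I4 mul r2: issue@5 deps=(2,2) exec_start@6 write@7
I5 mul r4: issue@6 deps=(None,None) exec_start@6 write@8
I6 mul r4: issue@7 deps=(None,5) exec_start@8 write@11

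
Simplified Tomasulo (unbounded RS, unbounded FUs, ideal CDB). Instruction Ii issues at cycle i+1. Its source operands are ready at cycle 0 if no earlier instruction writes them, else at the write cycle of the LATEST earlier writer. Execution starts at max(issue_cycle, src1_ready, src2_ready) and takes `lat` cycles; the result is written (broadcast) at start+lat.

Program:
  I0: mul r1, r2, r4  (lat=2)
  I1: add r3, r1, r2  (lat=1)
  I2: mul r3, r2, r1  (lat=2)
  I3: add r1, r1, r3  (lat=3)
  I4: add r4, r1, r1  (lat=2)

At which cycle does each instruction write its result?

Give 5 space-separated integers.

Answer: 3 4 5 8 10

Derivation:
I0 mul r1: issue@1 deps=(None,None) exec_start@1 write@3
I1 add r3: issue@2 deps=(0,None) exec_start@3 write@4
I2 mul r3: issue@3 deps=(None,0) exec_start@3 write@5
I3 add r1: issue@4 deps=(0,2) exec_start@5 write@8
I4 add r4: issue@5 deps=(3,3) exec_start@8 write@10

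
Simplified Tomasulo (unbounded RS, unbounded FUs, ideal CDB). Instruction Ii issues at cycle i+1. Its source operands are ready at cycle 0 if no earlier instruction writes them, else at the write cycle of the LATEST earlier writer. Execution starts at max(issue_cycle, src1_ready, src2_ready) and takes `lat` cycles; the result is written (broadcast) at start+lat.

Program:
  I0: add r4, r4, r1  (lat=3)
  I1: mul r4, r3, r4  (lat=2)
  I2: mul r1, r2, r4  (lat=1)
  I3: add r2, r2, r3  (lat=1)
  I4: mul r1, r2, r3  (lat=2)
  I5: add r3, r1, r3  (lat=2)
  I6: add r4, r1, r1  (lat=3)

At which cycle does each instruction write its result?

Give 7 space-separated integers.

I0 add r4: issue@1 deps=(None,None) exec_start@1 write@4
I1 mul r4: issue@2 deps=(None,0) exec_start@4 write@6
I2 mul r1: issue@3 deps=(None,1) exec_start@6 write@7
I3 add r2: issue@4 deps=(None,None) exec_start@4 write@5
I4 mul r1: issue@5 deps=(3,None) exec_start@5 write@7
I5 add r3: issue@6 deps=(4,None) exec_start@7 write@9
I6 add r4: issue@7 deps=(4,4) exec_start@7 write@10

Answer: 4 6 7 5 7 9 10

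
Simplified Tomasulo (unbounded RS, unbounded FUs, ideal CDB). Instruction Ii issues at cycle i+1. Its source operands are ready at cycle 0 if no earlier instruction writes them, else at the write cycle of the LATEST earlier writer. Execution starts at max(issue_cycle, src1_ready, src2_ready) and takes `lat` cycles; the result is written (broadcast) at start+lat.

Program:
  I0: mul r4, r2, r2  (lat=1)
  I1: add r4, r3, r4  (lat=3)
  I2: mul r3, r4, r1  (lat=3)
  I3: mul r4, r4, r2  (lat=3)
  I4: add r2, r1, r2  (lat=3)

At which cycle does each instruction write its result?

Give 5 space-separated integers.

I0 mul r4: issue@1 deps=(None,None) exec_start@1 write@2
I1 add r4: issue@2 deps=(None,0) exec_start@2 write@5
I2 mul r3: issue@3 deps=(1,None) exec_start@5 write@8
I3 mul r4: issue@4 deps=(1,None) exec_start@5 write@8
I4 add r2: issue@5 deps=(None,None) exec_start@5 write@8

Answer: 2 5 8 8 8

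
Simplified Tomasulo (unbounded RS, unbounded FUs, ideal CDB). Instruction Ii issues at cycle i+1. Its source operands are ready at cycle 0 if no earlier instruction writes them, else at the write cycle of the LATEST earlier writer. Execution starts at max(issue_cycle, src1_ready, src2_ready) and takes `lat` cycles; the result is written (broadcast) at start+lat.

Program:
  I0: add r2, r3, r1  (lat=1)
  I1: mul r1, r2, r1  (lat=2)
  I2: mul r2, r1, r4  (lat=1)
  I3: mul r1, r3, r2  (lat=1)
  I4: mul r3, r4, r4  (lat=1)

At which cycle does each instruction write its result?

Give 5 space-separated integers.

I0 add r2: issue@1 deps=(None,None) exec_start@1 write@2
I1 mul r1: issue@2 deps=(0,None) exec_start@2 write@4
I2 mul r2: issue@3 deps=(1,None) exec_start@4 write@5
I3 mul r1: issue@4 deps=(None,2) exec_start@5 write@6
I4 mul r3: issue@5 deps=(None,None) exec_start@5 write@6

Answer: 2 4 5 6 6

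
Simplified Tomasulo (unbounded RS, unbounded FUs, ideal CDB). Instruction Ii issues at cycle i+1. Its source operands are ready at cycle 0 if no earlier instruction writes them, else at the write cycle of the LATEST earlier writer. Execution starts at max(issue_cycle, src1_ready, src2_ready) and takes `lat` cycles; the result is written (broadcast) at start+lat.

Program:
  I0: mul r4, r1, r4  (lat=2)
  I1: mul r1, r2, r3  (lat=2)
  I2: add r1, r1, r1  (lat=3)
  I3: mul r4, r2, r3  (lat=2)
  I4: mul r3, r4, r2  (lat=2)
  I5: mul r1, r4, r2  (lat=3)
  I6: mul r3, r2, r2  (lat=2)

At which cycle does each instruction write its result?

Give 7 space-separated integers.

Answer: 3 4 7 6 8 9 9

Derivation:
I0 mul r4: issue@1 deps=(None,None) exec_start@1 write@3
I1 mul r1: issue@2 deps=(None,None) exec_start@2 write@4
I2 add r1: issue@3 deps=(1,1) exec_start@4 write@7
I3 mul r4: issue@4 deps=(None,None) exec_start@4 write@6
I4 mul r3: issue@5 deps=(3,None) exec_start@6 write@8
I5 mul r1: issue@6 deps=(3,None) exec_start@6 write@9
I6 mul r3: issue@7 deps=(None,None) exec_start@7 write@9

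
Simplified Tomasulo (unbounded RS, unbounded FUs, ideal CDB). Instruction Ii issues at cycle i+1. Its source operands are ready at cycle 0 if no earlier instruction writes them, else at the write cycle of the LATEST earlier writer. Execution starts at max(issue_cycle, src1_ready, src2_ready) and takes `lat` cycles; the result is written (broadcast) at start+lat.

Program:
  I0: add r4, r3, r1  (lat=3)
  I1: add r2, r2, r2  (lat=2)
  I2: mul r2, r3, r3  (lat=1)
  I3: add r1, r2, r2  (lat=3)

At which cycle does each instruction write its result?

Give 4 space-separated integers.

Answer: 4 4 4 7

Derivation:
I0 add r4: issue@1 deps=(None,None) exec_start@1 write@4
I1 add r2: issue@2 deps=(None,None) exec_start@2 write@4
I2 mul r2: issue@3 deps=(None,None) exec_start@3 write@4
I3 add r1: issue@4 deps=(2,2) exec_start@4 write@7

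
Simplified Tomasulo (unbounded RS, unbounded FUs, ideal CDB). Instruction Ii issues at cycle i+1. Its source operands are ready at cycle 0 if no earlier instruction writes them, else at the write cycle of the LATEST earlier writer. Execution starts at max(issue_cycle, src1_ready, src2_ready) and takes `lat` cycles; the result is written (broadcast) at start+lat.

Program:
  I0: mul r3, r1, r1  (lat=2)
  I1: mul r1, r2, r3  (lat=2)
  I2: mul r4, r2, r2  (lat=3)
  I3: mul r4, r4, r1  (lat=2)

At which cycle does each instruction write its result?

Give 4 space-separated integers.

Answer: 3 5 6 8

Derivation:
I0 mul r3: issue@1 deps=(None,None) exec_start@1 write@3
I1 mul r1: issue@2 deps=(None,0) exec_start@3 write@5
I2 mul r4: issue@3 deps=(None,None) exec_start@3 write@6
I3 mul r4: issue@4 deps=(2,1) exec_start@6 write@8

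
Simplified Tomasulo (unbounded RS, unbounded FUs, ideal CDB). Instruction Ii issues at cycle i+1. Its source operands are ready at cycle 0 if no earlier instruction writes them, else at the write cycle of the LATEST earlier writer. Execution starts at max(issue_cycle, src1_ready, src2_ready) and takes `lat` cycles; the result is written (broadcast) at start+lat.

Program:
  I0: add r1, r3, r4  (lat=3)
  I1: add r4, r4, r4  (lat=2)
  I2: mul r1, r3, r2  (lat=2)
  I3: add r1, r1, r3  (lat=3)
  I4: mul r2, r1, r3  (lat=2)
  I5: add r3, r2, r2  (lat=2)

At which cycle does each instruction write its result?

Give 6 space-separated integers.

Answer: 4 4 5 8 10 12

Derivation:
I0 add r1: issue@1 deps=(None,None) exec_start@1 write@4
I1 add r4: issue@2 deps=(None,None) exec_start@2 write@4
I2 mul r1: issue@3 deps=(None,None) exec_start@3 write@5
I3 add r1: issue@4 deps=(2,None) exec_start@5 write@8
I4 mul r2: issue@5 deps=(3,None) exec_start@8 write@10
I5 add r3: issue@6 deps=(4,4) exec_start@10 write@12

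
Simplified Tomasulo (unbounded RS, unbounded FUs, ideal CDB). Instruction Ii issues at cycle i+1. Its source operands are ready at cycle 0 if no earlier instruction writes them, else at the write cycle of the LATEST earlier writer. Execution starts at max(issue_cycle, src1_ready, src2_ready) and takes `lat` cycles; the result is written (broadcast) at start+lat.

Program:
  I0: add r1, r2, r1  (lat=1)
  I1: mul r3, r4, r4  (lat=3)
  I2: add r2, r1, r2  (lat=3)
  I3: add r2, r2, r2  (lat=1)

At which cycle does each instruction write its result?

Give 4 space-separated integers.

I0 add r1: issue@1 deps=(None,None) exec_start@1 write@2
I1 mul r3: issue@2 deps=(None,None) exec_start@2 write@5
I2 add r2: issue@3 deps=(0,None) exec_start@3 write@6
I3 add r2: issue@4 deps=(2,2) exec_start@6 write@7

Answer: 2 5 6 7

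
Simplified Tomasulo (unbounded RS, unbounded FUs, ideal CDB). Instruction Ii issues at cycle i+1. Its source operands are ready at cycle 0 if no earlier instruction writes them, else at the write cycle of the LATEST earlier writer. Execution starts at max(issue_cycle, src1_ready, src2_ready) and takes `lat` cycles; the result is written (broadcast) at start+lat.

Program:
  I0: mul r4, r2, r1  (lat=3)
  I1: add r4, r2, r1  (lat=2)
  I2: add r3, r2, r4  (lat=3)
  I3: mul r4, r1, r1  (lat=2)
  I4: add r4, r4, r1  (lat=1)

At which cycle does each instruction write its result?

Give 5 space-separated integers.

I0 mul r4: issue@1 deps=(None,None) exec_start@1 write@4
I1 add r4: issue@2 deps=(None,None) exec_start@2 write@4
I2 add r3: issue@3 deps=(None,1) exec_start@4 write@7
I3 mul r4: issue@4 deps=(None,None) exec_start@4 write@6
I4 add r4: issue@5 deps=(3,None) exec_start@6 write@7

Answer: 4 4 7 6 7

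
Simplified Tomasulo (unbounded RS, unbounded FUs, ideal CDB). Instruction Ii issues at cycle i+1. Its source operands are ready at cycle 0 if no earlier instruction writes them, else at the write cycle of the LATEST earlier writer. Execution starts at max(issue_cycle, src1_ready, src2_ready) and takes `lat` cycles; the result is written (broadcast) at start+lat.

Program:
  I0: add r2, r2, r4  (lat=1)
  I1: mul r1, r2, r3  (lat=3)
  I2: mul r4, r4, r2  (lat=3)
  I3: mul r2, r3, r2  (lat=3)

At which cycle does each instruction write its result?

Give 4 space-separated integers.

I0 add r2: issue@1 deps=(None,None) exec_start@1 write@2
I1 mul r1: issue@2 deps=(0,None) exec_start@2 write@5
I2 mul r4: issue@3 deps=(None,0) exec_start@3 write@6
I3 mul r2: issue@4 deps=(None,0) exec_start@4 write@7

Answer: 2 5 6 7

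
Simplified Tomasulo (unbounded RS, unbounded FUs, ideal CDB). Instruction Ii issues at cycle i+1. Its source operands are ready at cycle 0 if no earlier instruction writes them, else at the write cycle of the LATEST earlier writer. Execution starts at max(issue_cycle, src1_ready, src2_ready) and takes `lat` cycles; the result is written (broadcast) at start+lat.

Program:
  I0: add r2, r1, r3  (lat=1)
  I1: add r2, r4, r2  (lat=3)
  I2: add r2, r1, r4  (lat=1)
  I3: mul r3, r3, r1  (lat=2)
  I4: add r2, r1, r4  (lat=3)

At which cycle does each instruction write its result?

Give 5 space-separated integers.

Answer: 2 5 4 6 8

Derivation:
I0 add r2: issue@1 deps=(None,None) exec_start@1 write@2
I1 add r2: issue@2 deps=(None,0) exec_start@2 write@5
I2 add r2: issue@3 deps=(None,None) exec_start@3 write@4
I3 mul r3: issue@4 deps=(None,None) exec_start@4 write@6
I4 add r2: issue@5 deps=(None,None) exec_start@5 write@8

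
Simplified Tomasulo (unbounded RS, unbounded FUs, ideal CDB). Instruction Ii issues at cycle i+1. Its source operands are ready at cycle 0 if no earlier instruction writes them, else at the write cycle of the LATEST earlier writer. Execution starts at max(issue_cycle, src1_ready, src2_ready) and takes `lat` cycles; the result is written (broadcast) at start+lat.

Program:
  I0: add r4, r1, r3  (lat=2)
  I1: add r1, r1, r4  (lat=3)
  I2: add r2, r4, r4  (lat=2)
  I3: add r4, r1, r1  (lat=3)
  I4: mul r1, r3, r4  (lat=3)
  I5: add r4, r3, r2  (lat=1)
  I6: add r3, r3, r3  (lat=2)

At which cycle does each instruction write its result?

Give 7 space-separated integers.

I0 add r4: issue@1 deps=(None,None) exec_start@1 write@3
I1 add r1: issue@2 deps=(None,0) exec_start@3 write@6
I2 add r2: issue@3 deps=(0,0) exec_start@3 write@5
I3 add r4: issue@4 deps=(1,1) exec_start@6 write@9
I4 mul r1: issue@5 deps=(None,3) exec_start@9 write@12
I5 add r4: issue@6 deps=(None,2) exec_start@6 write@7
I6 add r3: issue@7 deps=(None,None) exec_start@7 write@9

Answer: 3 6 5 9 12 7 9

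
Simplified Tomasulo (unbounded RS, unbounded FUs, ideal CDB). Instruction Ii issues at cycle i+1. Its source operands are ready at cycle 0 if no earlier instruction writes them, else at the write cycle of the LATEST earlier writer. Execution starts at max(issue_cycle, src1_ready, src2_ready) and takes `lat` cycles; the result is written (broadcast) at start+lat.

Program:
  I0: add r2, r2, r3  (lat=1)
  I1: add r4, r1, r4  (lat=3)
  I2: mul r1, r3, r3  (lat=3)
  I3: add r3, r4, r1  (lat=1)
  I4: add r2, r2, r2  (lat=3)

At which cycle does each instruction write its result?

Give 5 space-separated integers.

I0 add r2: issue@1 deps=(None,None) exec_start@1 write@2
I1 add r4: issue@2 deps=(None,None) exec_start@2 write@5
I2 mul r1: issue@3 deps=(None,None) exec_start@3 write@6
I3 add r3: issue@4 deps=(1,2) exec_start@6 write@7
I4 add r2: issue@5 deps=(0,0) exec_start@5 write@8

Answer: 2 5 6 7 8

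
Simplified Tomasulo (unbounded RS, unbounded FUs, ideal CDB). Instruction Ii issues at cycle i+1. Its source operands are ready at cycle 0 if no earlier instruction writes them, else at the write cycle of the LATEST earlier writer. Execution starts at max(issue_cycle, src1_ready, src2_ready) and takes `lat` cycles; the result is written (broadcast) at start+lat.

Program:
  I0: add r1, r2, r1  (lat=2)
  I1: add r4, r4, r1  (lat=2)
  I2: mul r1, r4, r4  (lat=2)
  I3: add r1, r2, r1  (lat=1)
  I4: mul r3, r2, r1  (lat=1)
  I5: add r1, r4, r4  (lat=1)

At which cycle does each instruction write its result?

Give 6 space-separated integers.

I0 add r1: issue@1 deps=(None,None) exec_start@1 write@3
I1 add r4: issue@2 deps=(None,0) exec_start@3 write@5
I2 mul r1: issue@3 deps=(1,1) exec_start@5 write@7
I3 add r1: issue@4 deps=(None,2) exec_start@7 write@8
I4 mul r3: issue@5 deps=(None,3) exec_start@8 write@9
I5 add r1: issue@6 deps=(1,1) exec_start@6 write@7

Answer: 3 5 7 8 9 7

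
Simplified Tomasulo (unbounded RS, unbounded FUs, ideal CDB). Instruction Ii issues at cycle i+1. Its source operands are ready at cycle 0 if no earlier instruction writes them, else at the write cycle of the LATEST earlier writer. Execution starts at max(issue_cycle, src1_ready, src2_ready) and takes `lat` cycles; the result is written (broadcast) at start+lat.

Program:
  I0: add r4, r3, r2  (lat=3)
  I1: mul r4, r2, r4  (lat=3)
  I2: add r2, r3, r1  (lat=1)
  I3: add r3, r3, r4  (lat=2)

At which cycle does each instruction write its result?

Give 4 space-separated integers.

I0 add r4: issue@1 deps=(None,None) exec_start@1 write@4
I1 mul r4: issue@2 deps=(None,0) exec_start@4 write@7
I2 add r2: issue@3 deps=(None,None) exec_start@3 write@4
I3 add r3: issue@4 deps=(None,1) exec_start@7 write@9

Answer: 4 7 4 9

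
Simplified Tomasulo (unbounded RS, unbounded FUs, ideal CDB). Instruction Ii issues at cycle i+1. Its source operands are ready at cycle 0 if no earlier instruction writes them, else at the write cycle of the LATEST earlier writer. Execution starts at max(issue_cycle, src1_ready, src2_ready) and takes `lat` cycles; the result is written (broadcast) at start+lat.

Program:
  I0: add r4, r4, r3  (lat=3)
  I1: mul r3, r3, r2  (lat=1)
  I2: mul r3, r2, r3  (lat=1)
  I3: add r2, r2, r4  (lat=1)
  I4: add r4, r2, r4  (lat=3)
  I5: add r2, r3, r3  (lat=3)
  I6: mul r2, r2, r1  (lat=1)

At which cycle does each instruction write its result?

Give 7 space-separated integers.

I0 add r4: issue@1 deps=(None,None) exec_start@1 write@4
I1 mul r3: issue@2 deps=(None,None) exec_start@2 write@3
I2 mul r3: issue@3 deps=(None,1) exec_start@3 write@4
I3 add r2: issue@4 deps=(None,0) exec_start@4 write@5
I4 add r4: issue@5 deps=(3,0) exec_start@5 write@8
I5 add r2: issue@6 deps=(2,2) exec_start@6 write@9
I6 mul r2: issue@7 deps=(5,None) exec_start@9 write@10

Answer: 4 3 4 5 8 9 10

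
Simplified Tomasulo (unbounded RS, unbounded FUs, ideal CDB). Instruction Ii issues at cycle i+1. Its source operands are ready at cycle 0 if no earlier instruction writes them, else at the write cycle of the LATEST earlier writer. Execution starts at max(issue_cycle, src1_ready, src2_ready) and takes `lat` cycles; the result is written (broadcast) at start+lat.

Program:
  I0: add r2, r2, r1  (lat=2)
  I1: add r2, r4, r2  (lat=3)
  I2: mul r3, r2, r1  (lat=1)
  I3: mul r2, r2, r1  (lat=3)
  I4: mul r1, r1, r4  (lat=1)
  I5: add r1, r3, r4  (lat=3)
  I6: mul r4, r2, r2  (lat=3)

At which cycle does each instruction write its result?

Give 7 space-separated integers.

I0 add r2: issue@1 deps=(None,None) exec_start@1 write@3
I1 add r2: issue@2 deps=(None,0) exec_start@3 write@6
I2 mul r3: issue@3 deps=(1,None) exec_start@6 write@7
I3 mul r2: issue@4 deps=(1,None) exec_start@6 write@9
I4 mul r1: issue@5 deps=(None,None) exec_start@5 write@6
I5 add r1: issue@6 deps=(2,None) exec_start@7 write@10
I6 mul r4: issue@7 deps=(3,3) exec_start@9 write@12

Answer: 3 6 7 9 6 10 12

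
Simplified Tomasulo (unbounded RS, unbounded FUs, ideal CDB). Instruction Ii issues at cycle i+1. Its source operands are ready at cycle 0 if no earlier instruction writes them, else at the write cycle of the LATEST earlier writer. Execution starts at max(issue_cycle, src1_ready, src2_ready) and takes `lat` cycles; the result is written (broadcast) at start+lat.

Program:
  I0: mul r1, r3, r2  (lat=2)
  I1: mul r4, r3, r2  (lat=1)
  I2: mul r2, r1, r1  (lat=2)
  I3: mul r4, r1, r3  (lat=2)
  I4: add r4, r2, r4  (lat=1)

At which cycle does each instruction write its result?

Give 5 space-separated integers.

I0 mul r1: issue@1 deps=(None,None) exec_start@1 write@3
I1 mul r4: issue@2 deps=(None,None) exec_start@2 write@3
I2 mul r2: issue@3 deps=(0,0) exec_start@3 write@5
I3 mul r4: issue@4 deps=(0,None) exec_start@4 write@6
I4 add r4: issue@5 deps=(2,3) exec_start@6 write@7

Answer: 3 3 5 6 7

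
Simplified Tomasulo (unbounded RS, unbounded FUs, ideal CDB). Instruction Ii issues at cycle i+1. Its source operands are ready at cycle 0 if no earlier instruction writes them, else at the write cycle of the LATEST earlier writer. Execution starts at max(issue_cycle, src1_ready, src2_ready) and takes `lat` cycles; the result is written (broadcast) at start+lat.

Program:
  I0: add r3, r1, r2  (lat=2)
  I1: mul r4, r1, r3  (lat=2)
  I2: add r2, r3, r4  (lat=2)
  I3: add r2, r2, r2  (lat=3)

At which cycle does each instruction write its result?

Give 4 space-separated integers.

Answer: 3 5 7 10

Derivation:
I0 add r3: issue@1 deps=(None,None) exec_start@1 write@3
I1 mul r4: issue@2 deps=(None,0) exec_start@3 write@5
I2 add r2: issue@3 deps=(0,1) exec_start@5 write@7
I3 add r2: issue@4 deps=(2,2) exec_start@7 write@10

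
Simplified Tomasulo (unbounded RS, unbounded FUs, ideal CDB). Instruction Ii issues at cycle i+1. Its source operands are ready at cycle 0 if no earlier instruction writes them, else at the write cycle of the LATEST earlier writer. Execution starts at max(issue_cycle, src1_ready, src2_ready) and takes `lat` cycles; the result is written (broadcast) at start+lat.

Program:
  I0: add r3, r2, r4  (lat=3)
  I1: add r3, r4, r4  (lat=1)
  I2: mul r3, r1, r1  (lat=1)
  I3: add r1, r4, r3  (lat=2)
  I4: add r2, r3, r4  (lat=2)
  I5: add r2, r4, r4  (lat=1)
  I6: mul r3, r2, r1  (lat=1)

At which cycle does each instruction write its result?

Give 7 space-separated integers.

Answer: 4 3 4 6 7 7 8

Derivation:
I0 add r3: issue@1 deps=(None,None) exec_start@1 write@4
I1 add r3: issue@2 deps=(None,None) exec_start@2 write@3
I2 mul r3: issue@3 deps=(None,None) exec_start@3 write@4
I3 add r1: issue@4 deps=(None,2) exec_start@4 write@6
I4 add r2: issue@5 deps=(2,None) exec_start@5 write@7
I5 add r2: issue@6 deps=(None,None) exec_start@6 write@7
I6 mul r3: issue@7 deps=(5,3) exec_start@7 write@8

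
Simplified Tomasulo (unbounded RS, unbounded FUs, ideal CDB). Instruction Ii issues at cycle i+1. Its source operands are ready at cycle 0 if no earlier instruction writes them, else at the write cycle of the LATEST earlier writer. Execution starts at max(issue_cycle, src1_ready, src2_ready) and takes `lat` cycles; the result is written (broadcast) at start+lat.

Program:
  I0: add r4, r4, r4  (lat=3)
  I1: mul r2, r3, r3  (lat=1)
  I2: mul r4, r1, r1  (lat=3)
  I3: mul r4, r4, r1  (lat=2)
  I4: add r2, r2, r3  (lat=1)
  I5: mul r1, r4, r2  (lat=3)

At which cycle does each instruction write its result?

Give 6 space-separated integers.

I0 add r4: issue@1 deps=(None,None) exec_start@1 write@4
I1 mul r2: issue@2 deps=(None,None) exec_start@2 write@3
I2 mul r4: issue@3 deps=(None,None) exec_start@3 write@6
I3 mul r4: issue@4 deps=(2,None) exec_start@6 write@8
I4 add r2: issue@5 deps=(1,None) exec_start@5 write@6
I5 mul r1: issue@6 deps=(3,4) exec_start@8 write@11

Answer: 4 3 6 8 6 11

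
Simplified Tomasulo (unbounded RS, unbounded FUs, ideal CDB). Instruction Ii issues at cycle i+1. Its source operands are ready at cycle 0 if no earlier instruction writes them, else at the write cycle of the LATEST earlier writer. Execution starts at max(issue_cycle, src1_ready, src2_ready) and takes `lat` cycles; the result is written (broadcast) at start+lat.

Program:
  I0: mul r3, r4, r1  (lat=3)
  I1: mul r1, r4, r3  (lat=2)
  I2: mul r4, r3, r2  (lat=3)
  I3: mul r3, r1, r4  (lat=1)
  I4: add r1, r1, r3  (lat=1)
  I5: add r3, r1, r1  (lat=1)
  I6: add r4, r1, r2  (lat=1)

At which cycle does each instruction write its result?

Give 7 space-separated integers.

Answer: 4 6 7 8 9 10 10

Derivation:
I0 mul r3: issue@1 deps=(None,None) exec_start@1 write@4
I1 mul r1: issue@2 deps=(None,0) exec_start@4 write@6
I2 mul r4: issue@3 deps=(0,None) exec_start@4 write@7
I3 mul r3: issue@4 deps=(1,2) exec_start@7 write@8
I4 add r1: issue@5 deps=(1,3) exec_start@8 write@9
I5 add r3: issue@6 deps=(4,4) exec_start@9 write@10
I6 add r4: issue@7 deps=(4,None) exec_start@9 write@10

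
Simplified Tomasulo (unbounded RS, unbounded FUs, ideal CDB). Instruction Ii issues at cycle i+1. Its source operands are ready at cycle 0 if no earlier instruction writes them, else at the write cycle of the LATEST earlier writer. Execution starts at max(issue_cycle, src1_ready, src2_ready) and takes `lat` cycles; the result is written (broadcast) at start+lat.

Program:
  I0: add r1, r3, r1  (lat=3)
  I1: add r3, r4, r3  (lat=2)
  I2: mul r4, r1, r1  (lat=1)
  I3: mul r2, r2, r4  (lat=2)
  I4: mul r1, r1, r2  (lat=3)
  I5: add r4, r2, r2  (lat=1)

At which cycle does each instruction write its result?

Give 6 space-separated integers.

Answer: 4 4 5 7 10 8

Derivation:
I0 add r1: issue@1 deps=(None,None) exec_start@1 write@4
I1 add r3: issue@2 deps=(None,None) exec_start@2 write@4
I2 mul r4: issue@3 deps=(0,0) exec_start@4 write@5
I3 mul r2: issue@4 deps=(None,2) exec_start@5 write@7
I4 mul r1: issue@5 deps=(0,3) exec_start@7 write@10
I5 add r4: issue@6 deps=(3,3) exec_start@7 write@8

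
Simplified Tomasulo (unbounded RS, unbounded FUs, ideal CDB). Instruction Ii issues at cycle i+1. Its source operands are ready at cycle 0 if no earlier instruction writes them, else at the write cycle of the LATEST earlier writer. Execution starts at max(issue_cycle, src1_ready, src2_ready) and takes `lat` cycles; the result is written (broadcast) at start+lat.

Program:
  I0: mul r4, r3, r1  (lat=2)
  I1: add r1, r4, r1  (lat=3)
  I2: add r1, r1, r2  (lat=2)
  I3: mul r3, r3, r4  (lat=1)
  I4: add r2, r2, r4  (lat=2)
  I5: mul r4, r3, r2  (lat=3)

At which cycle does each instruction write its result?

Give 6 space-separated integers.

I0 mul r4: issue@1 deps=(None,None) exec_start@1 write@3
I1 add r1: issue@2 deps=(0,None) exec_start@3 write@6
I2 add r1: issue@3 deps=(1,None) exec_start@6 write@8
I3 mul r3: issue@4 deps=(None,0) exec_start@4 write@5
I4 add r2: issue@5 deps=(None,0) exec_start@5 write@7
I5 mul r4: issue@6 deps=(3,4) exec_start@7 write@10

Answer: 3 6 8 5 7 10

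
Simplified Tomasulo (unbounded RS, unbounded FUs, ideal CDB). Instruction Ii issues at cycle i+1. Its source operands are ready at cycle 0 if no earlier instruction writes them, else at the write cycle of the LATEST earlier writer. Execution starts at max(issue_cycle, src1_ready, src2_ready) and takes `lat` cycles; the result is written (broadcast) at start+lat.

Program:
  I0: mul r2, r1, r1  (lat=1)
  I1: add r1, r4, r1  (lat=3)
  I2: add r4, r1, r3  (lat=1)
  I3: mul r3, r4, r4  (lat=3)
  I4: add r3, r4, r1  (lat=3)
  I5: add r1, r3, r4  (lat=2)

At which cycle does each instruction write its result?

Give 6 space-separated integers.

I0 mul r2: issue@1 deps=(None,None) exec_start@1 write@2
I1 add r1: issue@2 deps=(None,None) exec_start@2 write@5
I2 add r4: issue@3 deps=(1,None) exec_start@5 write@6
I3 mul r3: issue@4 deps=(2,2) exec_start@6 write@9
I4 add r3: issue@5 deps=(2,1) exec_start@6 write@9
I5 add r1: issue@6 deps=(4,2) exec_start@9 write@11

Answer: 2 5 6 9 9 11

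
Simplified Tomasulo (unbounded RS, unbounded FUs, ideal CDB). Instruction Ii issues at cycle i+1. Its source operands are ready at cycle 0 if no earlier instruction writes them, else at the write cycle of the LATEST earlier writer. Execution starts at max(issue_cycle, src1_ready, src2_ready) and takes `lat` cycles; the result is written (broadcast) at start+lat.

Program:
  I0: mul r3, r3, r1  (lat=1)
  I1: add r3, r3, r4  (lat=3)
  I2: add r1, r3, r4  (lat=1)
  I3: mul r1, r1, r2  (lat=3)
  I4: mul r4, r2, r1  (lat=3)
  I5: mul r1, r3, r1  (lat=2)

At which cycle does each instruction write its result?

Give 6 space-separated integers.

Answer: 2 5 6 9 12 11

Derivation:
I0 mul r3: issue@1 deps=(None,None) exec_start@1 write@2
I1 add r3: issue@2 deps=(0,None) exec_start@2 write@5
I2 add r1: issue@3 deps=(1,None) exec_start@5 write@6
I3 mul r1: issue@4 deps=(2,None) exec_start@6 write@9
I4 mul r4: issue@5 deps=(None,3) exec_start@9 write@12
I5 mul r1: issue@6 deps=(1,3) exec_start@9 write@11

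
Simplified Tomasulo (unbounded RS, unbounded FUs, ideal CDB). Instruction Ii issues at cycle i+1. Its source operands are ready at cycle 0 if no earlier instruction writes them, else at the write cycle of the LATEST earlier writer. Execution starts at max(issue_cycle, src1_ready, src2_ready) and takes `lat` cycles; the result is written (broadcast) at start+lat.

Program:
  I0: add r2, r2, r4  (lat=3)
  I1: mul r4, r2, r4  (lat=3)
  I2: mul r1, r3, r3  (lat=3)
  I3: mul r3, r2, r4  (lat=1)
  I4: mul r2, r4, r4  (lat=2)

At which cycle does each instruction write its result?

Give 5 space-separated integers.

I0 add r2: issue@1 deps=(None,None) exec_start@1 write@4
I1 mul r4: issue@2 deps=(0,None) exec_start@4 write@7
I2 mul r1: issue@3 deps=(None,None) exec_start@3 write@6
I3 mul r3: issue@4 deps=(0,1) exec_start@7 write@8
I4 mul r2: issue@5 deps=(1,1) exec_start@7 write@9

Answer: 4 7 6 8 9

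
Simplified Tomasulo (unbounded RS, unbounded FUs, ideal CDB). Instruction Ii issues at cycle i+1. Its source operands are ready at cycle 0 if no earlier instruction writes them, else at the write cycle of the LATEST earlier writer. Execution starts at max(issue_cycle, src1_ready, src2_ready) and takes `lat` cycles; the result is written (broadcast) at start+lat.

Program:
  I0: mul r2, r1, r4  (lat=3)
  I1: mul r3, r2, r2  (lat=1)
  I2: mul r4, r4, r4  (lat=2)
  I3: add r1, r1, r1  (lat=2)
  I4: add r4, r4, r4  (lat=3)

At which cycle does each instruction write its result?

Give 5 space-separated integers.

I0 mul r2: issue@1 deps=(None,None) exec_start@1 write@4
I1 mul r3: issue@2 deps=(0,0) exec_start@4 write@5
I2 mul r4: issue@3 deps=(None,None) exec_start@3 write@5
I3 add r1: issue@4 deps=(None,None) exec_start@4 write@6
I4 add r4: issue@5 deps=(2,2) exec_start@5 write@8

Answer: 4 5 5 6 8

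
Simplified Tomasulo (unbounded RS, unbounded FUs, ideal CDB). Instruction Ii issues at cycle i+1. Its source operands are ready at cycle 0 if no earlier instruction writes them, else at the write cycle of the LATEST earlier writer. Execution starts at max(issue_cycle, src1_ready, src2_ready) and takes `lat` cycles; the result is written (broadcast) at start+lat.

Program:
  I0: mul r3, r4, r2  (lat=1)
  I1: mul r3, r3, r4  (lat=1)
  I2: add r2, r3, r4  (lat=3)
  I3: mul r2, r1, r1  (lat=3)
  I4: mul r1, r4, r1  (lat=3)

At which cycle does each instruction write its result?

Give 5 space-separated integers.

I0 mul r3: issue@1 deps=(None,None) exec_start@1 write@2
I1 mul r3: issue@2 deps=(0,None) exec_start@2 write@3
I2 add r2: issue@3 deps=(1,None) exec_start@3 write@6
I3 mul r2: issue@4 deps=(None,None) exec_start@4 write@7
I4 mul r1: issue@5 deps=(None,None) exec_start@5 write@8

Answer: 2 3 6 7 8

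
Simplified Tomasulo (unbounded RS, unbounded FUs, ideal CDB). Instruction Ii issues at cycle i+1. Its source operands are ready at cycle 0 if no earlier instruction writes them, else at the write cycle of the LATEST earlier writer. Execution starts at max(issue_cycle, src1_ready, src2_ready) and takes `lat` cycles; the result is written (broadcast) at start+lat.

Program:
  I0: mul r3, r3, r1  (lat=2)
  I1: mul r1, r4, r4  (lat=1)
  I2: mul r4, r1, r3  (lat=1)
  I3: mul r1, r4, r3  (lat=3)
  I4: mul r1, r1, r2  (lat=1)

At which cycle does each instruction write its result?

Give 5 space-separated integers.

I0 mul r3: issue@1 deps=(None,None) exec_start@1 write@3
I1 mul r1: issue@2 deps=(None,None) exec_start@2 write@3
I2 mul r4: issue@3 deps=(1,0) exec_start@3 write@4
I3 mul r1: issue@4 deps=(2,0) exec_start@4 write@7
I4 mul r1: issue@5 deps=(3,None) exec_start@7 write@8

Answer: 3 3 4 7 8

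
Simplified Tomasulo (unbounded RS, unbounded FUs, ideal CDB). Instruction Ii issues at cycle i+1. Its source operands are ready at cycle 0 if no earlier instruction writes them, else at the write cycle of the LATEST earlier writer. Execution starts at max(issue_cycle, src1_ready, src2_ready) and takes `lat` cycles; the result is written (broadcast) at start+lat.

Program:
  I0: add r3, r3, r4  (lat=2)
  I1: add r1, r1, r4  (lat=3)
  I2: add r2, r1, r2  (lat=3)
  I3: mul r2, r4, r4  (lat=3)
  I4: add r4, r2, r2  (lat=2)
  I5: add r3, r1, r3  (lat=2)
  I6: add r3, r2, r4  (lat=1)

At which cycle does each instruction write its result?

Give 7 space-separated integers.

I0 add r3: issue@1 deps=(None,None) exec_start@1 write@3
I1 add r1: issue@2 deps=(None,None) exec_start@2 write@5
I2 add r2: issue@3 deps=(1,None) exec_start@5 write@8
I3 mul r2: issue@4 deps=(None,None) exec_start@4 write@7
I4 add r4: issue@5 deps=(3,3) exec_start@7 write@9
I5 add r3: issue@6 deps=(1,0) exec_start@6 write@8
I6 add r3: issue@7 deps=(3,4) exec_start@9 write@10

Answer: 3 5 8 7 9 8 10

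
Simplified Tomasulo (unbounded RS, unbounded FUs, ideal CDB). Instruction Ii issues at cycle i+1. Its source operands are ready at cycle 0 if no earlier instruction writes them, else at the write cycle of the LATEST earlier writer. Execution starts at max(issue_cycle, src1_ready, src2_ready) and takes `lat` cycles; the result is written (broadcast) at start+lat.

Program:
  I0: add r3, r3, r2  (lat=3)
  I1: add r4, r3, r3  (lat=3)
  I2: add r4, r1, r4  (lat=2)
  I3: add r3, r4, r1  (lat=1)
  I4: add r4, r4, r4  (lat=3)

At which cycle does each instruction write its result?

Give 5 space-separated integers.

Answer: 4 7 9 10 12

Derivation:
I0 add r3: issue@1 deps=(None,None) exec_start@1 write@4
I1 add r4: issue@2 deps=(0,0) exec_start@4 write@7
I2 add r4: issue@3 deps=(None,1) exec_start@7 write@9
I3 add r3: issue@4 deps=(2,None) exec_start@9 write@10
I4 add r4: issue@5 deps=(2,2) exec_start@9 write@12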